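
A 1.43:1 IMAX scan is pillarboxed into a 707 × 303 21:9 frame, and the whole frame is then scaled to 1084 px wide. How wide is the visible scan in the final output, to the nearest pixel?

664 px

At 707×303 the scan is height-limited, so width = 303 × 1.430 ≈ 433.29 px.
Resizing to 1084 px wide multiplies everything by 1.5332: 433.29 → 664.34 px.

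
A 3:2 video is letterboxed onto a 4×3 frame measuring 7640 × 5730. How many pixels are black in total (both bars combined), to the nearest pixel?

4864133 pixels

3:2 (1.500) > 4×3 (1.333), so the video fills the width.
That makes the image 5093.3333 px tall (7640 × 2/3).
5730 − 5093.3333 = 636.6667 px of bars.
Bar area = 636.6667 × 7640 ≈ 4864133 px.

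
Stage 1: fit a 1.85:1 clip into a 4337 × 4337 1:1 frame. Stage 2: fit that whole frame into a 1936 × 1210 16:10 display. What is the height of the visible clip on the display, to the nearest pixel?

First fit — 1.85:1 into 4337×4337 spans the width: 4337.00 × 2344.32.
1:1 in 1936×1210: fills the height, so the intermediate becomes 1210.00 × 1210.00 — a scale of ×0.2790.
So the clip's height is 2344.32 × 0.2790 ≈ 654.05.

654 px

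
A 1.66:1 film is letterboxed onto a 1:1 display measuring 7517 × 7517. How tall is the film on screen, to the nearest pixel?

1.66:1 is wider than 1:1, so it spans the full width.
That makes the image 4528.31 px tall (7517 / 1.660).

4528 px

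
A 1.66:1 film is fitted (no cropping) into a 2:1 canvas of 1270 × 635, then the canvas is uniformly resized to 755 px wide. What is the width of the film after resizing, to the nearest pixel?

At 1270×635 the film is height-limited, so width = 635 × 1.660 ≈ 1054.10 px.
Scaling 1270 → 755 is ×0.5945, so the width becomes 1054.10 × 0.5945 ≈ 626.65 px.

627 px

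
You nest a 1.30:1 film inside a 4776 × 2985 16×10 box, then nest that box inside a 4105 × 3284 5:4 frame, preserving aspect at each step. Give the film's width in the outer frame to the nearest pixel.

3335 px

Inside the 4776×2985 canvas the film is height-limited at 3880.50 × 2985.00.
16×10 in 4105×3284: fills the width, so the intermediate becomes 4105.00 × 2565.62 — a scale of ×0.8595.
Applying the same ×0.8595: 3880.50 → 3335.31.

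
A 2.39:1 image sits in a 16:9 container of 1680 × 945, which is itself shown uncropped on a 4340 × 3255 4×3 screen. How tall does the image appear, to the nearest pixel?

2.39:1 in 1680×945: fills the width, so the image is 1680.00 × 702.93.
16:9 in 4340×3255: fills the width, so the intermediate becomes 4340.00 × 2441.25 — a scale of ×2.5833.
Applying the same ×2.5833: 702.93 → 1815.90.

1816 px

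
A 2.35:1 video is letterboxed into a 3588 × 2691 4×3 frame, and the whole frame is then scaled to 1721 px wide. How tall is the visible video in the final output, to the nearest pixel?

732 px

At 3588×2691 the video is width-limited, so height = 3588 / 2.350 ≈ 1526.81 px.
The frame scales by 1721/3588 = 0.4797; 1526.81 × 0.4797 ≈ 732.34 px.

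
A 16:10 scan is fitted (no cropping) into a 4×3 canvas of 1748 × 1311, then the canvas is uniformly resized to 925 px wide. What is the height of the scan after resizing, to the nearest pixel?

In the 1748×1311 frame the scan fills the width: height = 1748 × 10/16 ≈ 1092.50 px.
Resizing to 925 px wide multiplies everything by 0.5292: 1092.50 → 578.12 px.

578 px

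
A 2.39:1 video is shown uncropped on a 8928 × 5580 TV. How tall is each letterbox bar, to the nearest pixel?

922 px

2.39:1 (2.390) > 16×10 (1.600), so the video fills the width.
The video is 8928 / 2.390 ≈ 3735.56 px tall.
5580 − 3735.56 = 1844.44 px of bars (922.22 each).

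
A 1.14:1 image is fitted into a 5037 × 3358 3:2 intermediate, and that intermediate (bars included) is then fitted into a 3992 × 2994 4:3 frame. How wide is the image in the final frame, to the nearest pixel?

First fit — 1.14:1 into 5037×3358 spans the height: 3828.12 × 3358.00.
Second fit — the 3:2 canvas into 3992×2994 spans the width: 3992.00 × 2661.33 (×0.7925 from 5037×3358).
Applying the same ×0.7925: 3828.12 → 3033.92.

3034 px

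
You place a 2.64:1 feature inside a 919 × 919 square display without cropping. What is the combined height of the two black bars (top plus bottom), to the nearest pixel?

571 px

Since 2.640 > 1.000, the feature is width-limited.
Content height = 919 / 2.640 ≈ 348.11 px.
Black = 919 − 348.11 = 570.89 px.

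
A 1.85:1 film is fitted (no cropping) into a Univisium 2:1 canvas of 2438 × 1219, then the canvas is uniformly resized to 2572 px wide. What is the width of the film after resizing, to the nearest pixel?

2379 px

Fitted into 2438×1219, the film spans the height; its width is 1219 × 1.850 ≈ 2255.15 px.
Resizing to 2572 px wide multiplies everything by 1.0550: 2255.15 → 2379.10 px.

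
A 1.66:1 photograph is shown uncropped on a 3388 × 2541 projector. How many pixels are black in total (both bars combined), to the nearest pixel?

1694122 pixels

Since 1.660 > 1.333, the photograph is width-limited.
Content height = 3388 / 1.660 ≈ 2040.9639 px.
Leftover height: 2541 − 2040.9639 = 500.0361 px.
Across the 3388-px span: 500.0361 × 3388 ≈ 1694122 px.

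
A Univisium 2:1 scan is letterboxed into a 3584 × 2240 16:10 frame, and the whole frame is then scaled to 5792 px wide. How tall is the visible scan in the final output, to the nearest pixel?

At 3584×2240 the scan is width-limited, so height = 3584 × 1/2 ≈ 1792.00 px.
Resizing to 5792 px wide multiplies everything by 1.6161: 1792.00 → 2896.00 px.

2896 px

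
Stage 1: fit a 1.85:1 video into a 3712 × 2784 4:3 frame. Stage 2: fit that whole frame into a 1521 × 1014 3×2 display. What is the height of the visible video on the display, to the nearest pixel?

731 px

Inside the 3712×2784 canvas the video is width-limited at 3712.00 × 2006.49.
4:3 in 1521×1014: fills the height, so the intermediate becomes 1352.00 × 1014.00 — a scale of ×0.3642.
Applying the same ×0.3642: 2006.49 → 730.81.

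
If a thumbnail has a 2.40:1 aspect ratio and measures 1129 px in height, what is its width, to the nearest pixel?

1129 × 2.400 = 2709.60.

2710 px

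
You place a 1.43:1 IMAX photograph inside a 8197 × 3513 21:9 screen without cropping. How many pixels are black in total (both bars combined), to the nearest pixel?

Since 1.430 < 2.333, the photograph is height-limited.
Content width = 3513 × 1.430 ≈ 5023.5900 px.
Black = 8197 − 5023.5900 = 3173.4100 px.
Across the 3513-px span: 3173.4100 × 3513 ≈ 11148189 px.

11148189 pixels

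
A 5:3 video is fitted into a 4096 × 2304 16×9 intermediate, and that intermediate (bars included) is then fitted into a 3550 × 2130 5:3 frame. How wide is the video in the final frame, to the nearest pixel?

3328 px

Inside the 4096×2304 canvas the video is height-limited at 3840.00 × 2304.00.
The 16×9 canvas is width-limited in 3550×2130, giving 3550.00 × 1996.88; scale factor 0.8667.
The video scales with it: width 3840.00 × 0.8667 ≈ 3328.12.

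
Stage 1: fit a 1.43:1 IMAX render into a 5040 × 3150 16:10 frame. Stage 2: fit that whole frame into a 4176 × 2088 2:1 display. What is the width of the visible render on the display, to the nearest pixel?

2986 px

1.43:1 IMAX in 5040×3150: fills the height, so the render is 4504.50 × 3150.00.
16:10 in 4176×2088: fills the height, so the intermediate becomes 3340.80 × 2088.00 — a scale of ×0.6629.
Applying the same ×0.6629: 4504.50 → 2985.84.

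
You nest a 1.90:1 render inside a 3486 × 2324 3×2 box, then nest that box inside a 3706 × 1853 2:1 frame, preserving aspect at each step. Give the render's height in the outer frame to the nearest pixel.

1463 px

First fit — 1.90:1 into 3486×2324 spans the width: 3486.00 × 1834.74.
Second fit — the 3×2 canvas into 3706×1853 spans the height: 2779.50 × 1853.00 (×0.7973 from 3486×2324).
So the render's height is 1834.74 × 0.7973 ≈ 1462.89.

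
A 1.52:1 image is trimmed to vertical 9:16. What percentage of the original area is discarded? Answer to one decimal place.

vertical 9:16 is narrower than 1.52:1, so the crop keeps the full height and trims the width.
(0.562)/(1.520) ≈ 0.370 of the area survives, leaving 62.99% discarded.

63.0%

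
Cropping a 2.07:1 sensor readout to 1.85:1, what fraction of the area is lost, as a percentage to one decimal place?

10.6%

The height stays; only width is cut (since 1.85:1 is narrower than 2.07:1).
(1.850)/(2.070) ≈ 0.894 of the area survives, leaving 10.63% discarded.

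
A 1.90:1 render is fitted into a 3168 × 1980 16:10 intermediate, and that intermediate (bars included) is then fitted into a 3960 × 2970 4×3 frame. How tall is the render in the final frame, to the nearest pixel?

Inside the 3168×1980 canvas the render is width-limited at 3168.00 × 1667.37.
Second fit — the 16:10 canvas into 3960×2970 spans the width: 3960.00 × 2475.00 (×1.2500 from 3168×1980).
Applying the same ×1.2500: 1667.37 → 2084.21.

2084 px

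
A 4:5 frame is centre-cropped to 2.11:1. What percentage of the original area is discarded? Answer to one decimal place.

62.1%

2.11:1 is wider than 4:5, so the crop keeps the full width and trims the height.
(0.800)/(2.110) ≈ 0.379 of the area survives, leaving 62.09% discarded.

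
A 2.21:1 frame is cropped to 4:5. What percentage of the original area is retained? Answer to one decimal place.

36.2%

4:5 is narrower than 2.21:1, so the crop keeps the full height and trims the width.
(0.800)/(2.210) ≈ 0.362 of the area survives.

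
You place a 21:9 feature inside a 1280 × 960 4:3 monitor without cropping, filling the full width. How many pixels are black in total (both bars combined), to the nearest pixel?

526629 pixels

Content height = 1280 × 9/21 ≈ 548.5714 px.
Black = 960 − 548.5714 = 411.4286 px.
That's 411.4286 × 1280 ≈ 526629 black pixels.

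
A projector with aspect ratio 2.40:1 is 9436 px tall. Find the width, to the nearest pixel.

22646 px

At 2.40:1, 9436 × 2.400 ≈ 22646.40.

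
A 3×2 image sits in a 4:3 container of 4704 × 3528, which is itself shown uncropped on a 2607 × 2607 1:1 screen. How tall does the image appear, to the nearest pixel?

1738 px

3×2 in 4704×3528: fills the width, so the image is 4704.00 × 3136.00.
4:3 in 2607×2607: fills the width, so the intermediate becomes 2607.00 × 1955.25 — a scale of ×0.5542.
So the image's height is 3136.00 × 0.5542 ≈ 1738.00.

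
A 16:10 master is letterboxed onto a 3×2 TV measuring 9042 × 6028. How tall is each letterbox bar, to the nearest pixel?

188 px

Since 1.600 > 1.500, the master is width-limited.
That makes the image 5651.25 px tall (9042 × 10/16).
6028 − 5651.25 = 376.75 px of bars (188.38 each).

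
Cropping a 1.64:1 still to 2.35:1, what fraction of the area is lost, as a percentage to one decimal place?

30.2%

2.35:1 is wider than 1.64:1, so the crop keeps the full width and trims the height.
(1.640)/(2.350) ≈ 0.698 of the area survives, leaving 30.21% discarded.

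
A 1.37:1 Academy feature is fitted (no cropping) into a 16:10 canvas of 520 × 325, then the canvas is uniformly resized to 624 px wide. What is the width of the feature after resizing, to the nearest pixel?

At 520×325 the feature is height-limited, so width = 325 × 1.370 ≈ 445.25 px.
The frame scales by 624/520 = 1.2000; 445.25 × 1.2000 ≈ 534.30 px.

534 px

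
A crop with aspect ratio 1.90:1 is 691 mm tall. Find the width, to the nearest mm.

1313 mm

At 1.90:1, 691 × 1.900 ≈ 1312.90.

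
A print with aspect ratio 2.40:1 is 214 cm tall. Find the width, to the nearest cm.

514 cm

At 2.40:1, 214 × 2.400 ≈ 513.60.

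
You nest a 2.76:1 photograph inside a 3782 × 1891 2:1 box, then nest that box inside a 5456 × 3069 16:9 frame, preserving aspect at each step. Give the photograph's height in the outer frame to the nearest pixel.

2.76:1 in 3782×1891: fills the width, so the photograph is 3782.00 × 1370.29.
The 2:1 canvas is width-limited in 5456×3069, giving 5456.00 × 2728.00; scale factor 1.4426.
So the photograph's height is 1370.29 × 1.4426 ≈ 1976.81.

1977 px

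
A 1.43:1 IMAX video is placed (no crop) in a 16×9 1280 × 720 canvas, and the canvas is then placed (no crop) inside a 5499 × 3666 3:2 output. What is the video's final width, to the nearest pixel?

4423 px

First fit — 1.43:1 IMAX into 1280×720 spans the height: 1029.60 × 720.00.
The 16×9 canvas is width-limited in 5499×3666, giving 5499.00 × 3093.19; scale factor 4.2961.
The video scales with it: width 1029.60 × 4.2961 ≈ 4423.26.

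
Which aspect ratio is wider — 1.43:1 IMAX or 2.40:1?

2.40:1

1.43 and 2.4; 2.4 > 1.43.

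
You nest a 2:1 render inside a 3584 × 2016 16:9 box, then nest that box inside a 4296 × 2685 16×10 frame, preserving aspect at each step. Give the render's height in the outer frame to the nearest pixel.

2:1 in 3584×2016: fills the width, so the render is 3584.00 × 1792.00.
Second fit — the 16:9 canvas into 4296×2685 spans the width: 4296.00 × 2416.50 (×1.1987 from 3584×2016).
The render scales with it: height 1792.00 × 1.1987 ≈ 2148.00.

2148 px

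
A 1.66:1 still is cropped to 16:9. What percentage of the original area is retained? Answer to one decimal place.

93.4%

Going from 1.66:1 to 16:9 means cutting height while keeping width.
Area ratio = (1.660)/(1.778) = 93.38% retained.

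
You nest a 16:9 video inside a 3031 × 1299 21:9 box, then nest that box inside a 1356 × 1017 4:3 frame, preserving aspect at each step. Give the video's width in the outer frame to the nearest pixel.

1033 px

First fit — 16:9 into 3031×1299 spans the height: 2309.33 × 1299.00.
Second fit — the 21:9 canvas into 1356×1017 spans the width: 1356.00 × 581.14 (×0.4474 from 3031×1299).
Applying the same ×0.4474: 2309.33 → 1033.14.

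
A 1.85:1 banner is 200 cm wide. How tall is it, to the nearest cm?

At 1.85:1, 200 / 1.850 ≈ 108.11.

108 cm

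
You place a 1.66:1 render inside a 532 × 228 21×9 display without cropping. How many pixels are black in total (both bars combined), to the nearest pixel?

35003 pixels

Since 1.660 < 2.333, the render is height-limited.
Content width = 228 × 1.660 ≈ 378.4800 px.
532 − 378.4800 = 153.5200 px of bars.
Across the 228-px span: 153.5200 × 228 ≈ 35003 px.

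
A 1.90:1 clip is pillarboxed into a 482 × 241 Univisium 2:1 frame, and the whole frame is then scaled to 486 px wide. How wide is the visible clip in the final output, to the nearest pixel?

Fitted into 482×241, the clip spans the height; its width is 241 × 1.900 ≈ 457.90 px.
Scaling 482 → 486 is ×1.0083, so the width becomes 457.90 × 1.0083 ≈ 461.70 px.

462 px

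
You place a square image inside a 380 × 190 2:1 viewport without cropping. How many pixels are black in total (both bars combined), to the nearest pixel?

square is narrower than 2:1, so it spans the full height.
That makes the image 190.0000 px wide (190 × 1/1).
Leftover width: 380 − 190.0000 = 190.0000 px.
Across the 190-px span: 190.0000 × 190 ≈ 36100 px.

36100 pixels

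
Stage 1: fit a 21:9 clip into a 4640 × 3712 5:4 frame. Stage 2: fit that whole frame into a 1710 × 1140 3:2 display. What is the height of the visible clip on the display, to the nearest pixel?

611 px

Inside the 4640×3712 canvas the clip is width-limited at 4640.00 × 1988.57.
Second fit — the 5:4 canvas into 1710×1140 spans the height: 1425.00 × 1140.00 (×0.3071 from 4640×3712).
Applying the same ×0.3071: 1988.57 → 610.71.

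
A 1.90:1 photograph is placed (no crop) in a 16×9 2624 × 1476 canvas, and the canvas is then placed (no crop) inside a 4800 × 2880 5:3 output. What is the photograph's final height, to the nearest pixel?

First fit — 1.90:1 into 2624×1476 spans the width: 2624.00 × 1381.05.
The 16×9 canvas is width-limited in 4800×2880, giving 4800.00 × 2700.00; scale factor 1.8293.
The photograph scales with it: height 1381.05 × 1.8293 ≈ 2526.32.

2526 px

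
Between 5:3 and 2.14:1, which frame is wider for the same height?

2.14:1

5:3 = 1.667 and 2.14; 2.14 > 1.667.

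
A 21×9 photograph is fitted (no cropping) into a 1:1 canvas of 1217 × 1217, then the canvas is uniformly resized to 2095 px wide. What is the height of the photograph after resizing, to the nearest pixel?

Fitted into 1217×1217, the photograph spans the width; its height is 1217 × 9/21 ≈ 521.57 px.
The frame scales by 2095/1217 = 1.7214; 521.57 × 1.7214 ≈ 897.86 px.

898 px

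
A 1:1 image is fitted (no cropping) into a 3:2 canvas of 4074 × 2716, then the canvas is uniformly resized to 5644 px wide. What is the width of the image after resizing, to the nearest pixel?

At 4074×2716 the image is height-limited, so width = 2716 × 1/1 ≈ 2716.00 px.
Scaling 4074 → 5644 is ×1.3854, so the width becomes 2716.00 × 1.3854 ≈ 3762.67 px.

3763 px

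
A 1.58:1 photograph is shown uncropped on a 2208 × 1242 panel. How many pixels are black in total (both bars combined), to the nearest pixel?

305085 pixels

1.58:1 (1.580) < 16:9 (1.778), so the photograph fills the height.
Content width = 1242 × 1.580 ≈ 1962.3600 px.
Black = 2208 − 1962.3600 = 245.6400 px.
Across the 1242-px span: 245.6400 × 1242 ≈ 305085 px.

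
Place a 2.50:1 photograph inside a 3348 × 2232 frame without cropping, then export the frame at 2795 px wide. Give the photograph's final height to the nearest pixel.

1118 px

At 3348×2232 the photograph is width-limited, so height = 3348 / 2.500 ≈ 1339.20 px.
Scaling 3348 → 2795 is ×0.8348, so the height becomes 1339.20 × 0.8348 ≈ 1118.00 px.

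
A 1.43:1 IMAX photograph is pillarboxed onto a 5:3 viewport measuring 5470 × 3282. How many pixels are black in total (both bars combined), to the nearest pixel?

Since 1.430 < 1.667, the photograph is height-limited.
The photograph is 3282 × 1.430 ≈ 4693.2600 px wide.
5470 − 4693.2600 = 776.7400 px of bars.
Bar area = 776.7400 × 3282 ≈ 2549261 px.

2549261 pixels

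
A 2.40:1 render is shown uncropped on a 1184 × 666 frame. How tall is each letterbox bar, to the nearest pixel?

86 px

Since 2.400 > 1.778, the render is width-limited.
The render is 1184 / 2.400 ≈ 493.33 px tall.
Leftover height: 666 − 493.33 = 172.67 px → 86.33 each side.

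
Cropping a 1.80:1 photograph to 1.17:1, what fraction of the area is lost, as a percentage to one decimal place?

Going from 1.80:1 to 1.17:1 means cutting width while keeping height.
Area ratio = (1.170)/(1.800) = 65.00%; the remaining 35.00% is cropped out.

35.0%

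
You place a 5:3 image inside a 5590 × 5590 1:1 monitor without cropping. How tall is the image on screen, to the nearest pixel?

3354 px

5:3 is wider than 1:1, so it spans the full width.
The image is 5590 × 3/5 ≈ 3354.00 px tall.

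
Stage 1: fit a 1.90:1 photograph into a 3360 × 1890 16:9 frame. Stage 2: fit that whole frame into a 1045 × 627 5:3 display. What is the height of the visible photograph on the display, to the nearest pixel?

1.90:1 in 3360×1890: fills the width, so the photograph is 3360.00 × 1768.42.
Second fit — the 16:9 canvas into 1045×627 spans the width: 1045.00 × 587.81 (×0.3110 from 3360×1890).
Applying the same ×0.3110: 1768.42 → 550.00.

550 px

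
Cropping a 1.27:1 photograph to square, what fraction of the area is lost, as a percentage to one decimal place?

square is narrower than 1.27:1, so the crop keeps the full height and trims the width.
Area ratio = (1.000)/(1.270) = 78.74%; the remaining 21.26% is cropped out.

21.3%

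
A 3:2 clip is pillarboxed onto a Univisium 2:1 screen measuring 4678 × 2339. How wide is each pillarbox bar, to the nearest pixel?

3:2 (1.500) < Univisium 2:1 (2.000), so the clip fills the height.
The clip is 2339 × 3/2 ≈ 3508.50 px wide.
Leftover width: 4678 − 3508.50 = 1169.50 px → 584.75 each side.

585 px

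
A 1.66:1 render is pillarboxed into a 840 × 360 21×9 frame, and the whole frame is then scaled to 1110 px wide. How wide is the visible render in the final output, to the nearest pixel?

Fitted into 840×360, the render spans the height; its width is 360 × 1.660 ≈ 597.60 px.
The frame scales by 1110/840 = 1.3214; 597.60 × 1.3214 ≈ 789.69 px.

790 px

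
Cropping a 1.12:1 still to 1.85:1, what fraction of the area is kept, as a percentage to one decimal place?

60.5%

1.85:1 is wider than 1.12:1, so the crop keeps the full width and trims the height.
Area ratio = (1.120)/(1.850) = 60.54% retained.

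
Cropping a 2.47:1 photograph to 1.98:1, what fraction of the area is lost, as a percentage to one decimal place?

1.98:1 is narrower than 2.47:1, so the crop keeps the full height and trims the width.
Area ratio = (1.980)/(2.470) = 80.16%; the remaining 19.84% is cropped out.

19.8%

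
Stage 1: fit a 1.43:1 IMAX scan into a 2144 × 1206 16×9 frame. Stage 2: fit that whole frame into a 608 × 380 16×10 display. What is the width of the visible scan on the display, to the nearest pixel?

489 px

Inside the 2144×1206 canvas the scan is height-limited at 1724.58 × 1206.00.
Second fit — the 16×9 canvas into 608×380 spans the width: 608.00 × 342.00 (×0.2836 from 2144×1206).
The scan scales with it: width 1724.58 × 0.2836 ≈ 489.06.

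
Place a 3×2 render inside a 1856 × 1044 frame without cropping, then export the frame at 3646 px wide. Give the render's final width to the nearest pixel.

3076 px

Fitted into 1856×1044, the render spans the height; its width is 1044 × 3/2 ≈ 1566.00 px.
The frame scales by 3646/1856 = 1.9644; 1566.00 × 1.9644 ≈ 3076.31 px.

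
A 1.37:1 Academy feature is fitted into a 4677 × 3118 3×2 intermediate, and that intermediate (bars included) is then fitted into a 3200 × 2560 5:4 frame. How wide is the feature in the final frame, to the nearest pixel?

Inside the 4677×3118 canvas the feature is height-limited at 4271.66 × 3118.00.
The 3×2 canvas is width-limited in 3200×2560, giving 3200.00 × 2133.33; scale factor 0.6842.
The feature scales with it: width 4271.66 × 0.6842 ≈ 2922.67.

2923 px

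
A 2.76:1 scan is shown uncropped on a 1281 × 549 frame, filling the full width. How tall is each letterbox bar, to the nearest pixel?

That makes the image 464.13 px tall (1281 / 2.760).
Black = 549 − 464.13 = 84.87 px, or 42.43 per bar.

42 px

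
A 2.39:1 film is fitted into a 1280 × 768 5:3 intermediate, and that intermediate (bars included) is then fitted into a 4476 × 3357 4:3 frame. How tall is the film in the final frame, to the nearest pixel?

1873 px

Inside the 1280×768 canvas the film is width-limited at 1280.00 × 535.56.
Second fit — the 5:3 canvas into 4476×3357 spans the width: 4476.00 × 2685.60 (×3.4969 from 1280×768).
Applying the same ×3.4969: 535.56 → 1872.80.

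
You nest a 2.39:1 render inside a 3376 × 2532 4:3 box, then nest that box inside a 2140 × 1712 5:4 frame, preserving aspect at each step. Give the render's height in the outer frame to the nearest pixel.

895 px

2.39:1 in 3376×2532: fills the width, so the render is 3376.00 × 1412.55.
4:3 in 2140×1712: fills the width, so the intermediate becomes 2140.00 × 1605.00 — a scale of ×0.6339.
Applying the same ×0.6339: 1412.55 → 895.40.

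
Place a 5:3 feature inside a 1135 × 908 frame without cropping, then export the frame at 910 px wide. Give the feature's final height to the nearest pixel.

546 px

Fitted into 1135×908, the feature spans the width; its height is 1135 × 3/5 ≈ 681.00 px.
Scaling 1135 → 910 is ×0.8018, so the height becomes 681.00 × 0.8018 ≈ 546.00 px.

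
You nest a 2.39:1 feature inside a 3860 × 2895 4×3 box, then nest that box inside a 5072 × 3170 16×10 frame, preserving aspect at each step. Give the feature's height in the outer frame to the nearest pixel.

1768 px

Inside the 3860×2895 canvas the feature is width-limited at 3860.00 × 1615.06.
4×3 in 5072×3170: fills the height, so the intermediate becomes 4226.67 × 3170.00 — a scale of ×1.0950.
The feature scales with it: height 1615.06 × 1.0950 ≈ 1768.48.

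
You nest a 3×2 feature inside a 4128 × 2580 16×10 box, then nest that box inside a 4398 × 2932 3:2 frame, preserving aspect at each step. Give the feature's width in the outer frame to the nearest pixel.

4123 px

First fit — 3×2 into 4128×2580 spans the height: 3870.00 × 2580.00.
16×10 in 4398×2932: fills the width, so the intermediate becomes 4398.00 × 2748.75 — a scale of ×1.0654.
The feature scales with it: width 3870.00 × 1.0654 ≈ 4123.12.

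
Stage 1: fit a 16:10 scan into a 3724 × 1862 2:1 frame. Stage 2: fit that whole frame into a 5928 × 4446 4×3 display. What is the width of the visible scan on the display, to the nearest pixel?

First fit — 16:10 into 3724×1862 spans the height: 2979.20 × 1862.00.
Second fit — the 2:1 canvas into 5928×4446 spans the width: 5928.00 × 2964.00 (×1.5918 from 3724×1862).
The scan scales with it: width 2979.20 × 1.5918 ≈ 4742.40.

4742 px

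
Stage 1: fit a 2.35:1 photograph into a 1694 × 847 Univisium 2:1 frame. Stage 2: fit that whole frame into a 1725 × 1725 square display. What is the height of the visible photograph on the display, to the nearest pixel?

734 px

Inside the 1694×847 canvas the photograph is width-limited at 1694.00 × 720.85.
The Univisium 2:1 canvas is width-limited in 1725×1725, giving 1725.00 × 862.50; scale factor 1.0183.
So the photograph's height is 720.85 × 1.0183 ≈ 734.04.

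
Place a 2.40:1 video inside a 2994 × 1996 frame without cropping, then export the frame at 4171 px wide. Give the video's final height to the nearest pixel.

1738 px

In the 2994×1996 frame the video fills the width: height = 2994 / 2.400 ≈ 1247.50 px.
Resizing to 4171 px wide multiplies everything by 1.3931: 1247.50 → 1737.92 px.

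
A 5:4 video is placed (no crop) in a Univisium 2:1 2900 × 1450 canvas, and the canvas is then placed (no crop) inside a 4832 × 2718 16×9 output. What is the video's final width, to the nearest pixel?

3020 px

Inside the 2900×1450 canvas the video is height-limited at 1812.50 × 1450.00.
The Univisium 2:1 canvas is width-limited in 4832×2718, giving 4832.00 × 2416.00; scale factor 1.6662.
The video scales with it: width 1812.50 × 1.6662 ≈ 3020.00.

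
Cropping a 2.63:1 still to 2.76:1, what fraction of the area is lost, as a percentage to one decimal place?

4.7%

Going from 2.63:1 to 2.76:1 means cutting height while keeping width.
Area ratio = (2.630)/(2.760) = 95.29%; the remaining 4.71% is cropped out.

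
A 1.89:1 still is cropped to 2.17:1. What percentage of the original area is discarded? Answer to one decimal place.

12.9%

2.17:1 is wider than 1.89:1, so the crop keeps the full width and trims the height.
Area ratio = (1.890)/(2.170) = 87.10%; the remaining 12.90% is cropped out.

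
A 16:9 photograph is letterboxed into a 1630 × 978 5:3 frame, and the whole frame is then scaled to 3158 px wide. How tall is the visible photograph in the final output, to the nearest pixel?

Fitted into 1630×978, the photograph spans the width; its height is 1630 × 9/16 ≈ 916.88 px.
The frame scales by 3158/1630 = 1.9374; 916.88 × 1.9374 ≈ 1776.38 px.

1776 px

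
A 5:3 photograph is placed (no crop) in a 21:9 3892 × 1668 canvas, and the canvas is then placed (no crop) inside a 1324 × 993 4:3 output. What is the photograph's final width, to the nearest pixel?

Inside the 3892×1668 canvas the photograph is height-limited at 2780.00 × 1668.00.
Second fit — the 21:9 canvas into 1324×993 spans the width: 1324.00 × 567.43 (×0.3402 from 3892×1668).
Applying the same ×0.3402: 2780.00 → 945.71.

946 px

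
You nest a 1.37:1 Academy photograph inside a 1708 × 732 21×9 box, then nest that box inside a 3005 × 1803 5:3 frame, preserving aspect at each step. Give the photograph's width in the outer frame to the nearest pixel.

1764 px

Inside the 1708×732 canvas the photograph is height-limited at 1002.84 × 732.00.
The 21×9 canvas is width-limited in 3005×1803, giving 3005.00 × 1287.86; scale factor 1.7594.
So the photograph's width is 1002.84 × 1.7594 ≈ 1764.36.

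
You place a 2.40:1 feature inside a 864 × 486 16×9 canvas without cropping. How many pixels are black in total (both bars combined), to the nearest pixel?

Since 2.400 > 1.778, the feature is width-limited.
The feature is 864 / 2.400 ≈ 360.0000 px tall.
Black = 486 − 360.0000 = 126.0000 px.
Bar area = 126.0000 × 864 ≈ 108864 px.

108864 pixels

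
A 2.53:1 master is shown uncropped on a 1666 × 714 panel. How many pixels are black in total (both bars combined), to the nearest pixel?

2.53:1 is wider than 21:9, so it spans the full width.
Content height = 1666 / 2.530 ≈ 658.4980 px.
Black = 714 − 658.4980 = 55.5020 px.
Across the 1666-px span: 55.5020 × 1666 ≈ 92466 px.

92466 pixels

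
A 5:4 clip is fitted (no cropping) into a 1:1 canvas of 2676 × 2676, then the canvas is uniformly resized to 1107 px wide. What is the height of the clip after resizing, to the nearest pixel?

At 2676×2676 the clip is width-limited, so height = 2676 × 4/5 ≈ 2140.80 px.
Scaling 2676 → 1107 is ×0.4137, so the height becomes 2140.80 × 0.4137 ≈ 885.60 px.

886 px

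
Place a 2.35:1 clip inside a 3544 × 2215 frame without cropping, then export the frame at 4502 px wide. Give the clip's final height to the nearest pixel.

1916 px

Fitted into 3544×2215, the clip spans the width; its height is 3544 / 2.350 ≈ 1508.09 px.
The frame scales by 4502/3544 = 1.2703; 1508.09 × 1.2703 ≈ 1915.74 px.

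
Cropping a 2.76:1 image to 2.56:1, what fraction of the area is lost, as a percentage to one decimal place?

7.2%

2.56:1 is narrower than 2.76:1, so the crop keeps the full height and trims the width.
(2.560)/(2.760) ≈ 0.928 of the area survives, leaving 7.25% discarded.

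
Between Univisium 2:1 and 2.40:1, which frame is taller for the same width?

Univisium 2:1 = 2 and 2.4; 2.4 > 2. The smaller width-to-height ratio is the taller frame.

Univisium 2:1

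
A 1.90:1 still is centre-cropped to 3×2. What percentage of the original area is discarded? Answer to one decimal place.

3×2 is narrower than 1.90:1, so the crop keeps the full height and trims the width.
Fraction kept = (1.500)/(1.900) ≈ 78.95%, so 21.05% is lost.

21.1%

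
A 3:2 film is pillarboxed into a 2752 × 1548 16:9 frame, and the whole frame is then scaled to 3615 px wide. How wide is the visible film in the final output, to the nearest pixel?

In the 2752×1548 frame the film fills the height: width = 1548 × 3/2 ≈ 2322.00 px.
Scaling 2752 → 3615 is ×1.3136, so the width becomes 2322.00 × 1.3136 ≈ 3050.16 px.

3050 px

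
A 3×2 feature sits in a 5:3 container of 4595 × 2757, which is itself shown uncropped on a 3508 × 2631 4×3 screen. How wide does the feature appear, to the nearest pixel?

Inside the 4595×2757 canvas the feature is height-limited at 4135.50 × 2757.00.
Second fit — the 5:3 canvas into 3508×2631 spans the width: 3508.00 × 2104.80 (×0.7634 from 4595×2757).
So the feature's width is 4135.50 × 0.7634 ≈ 3157.20.

3157 px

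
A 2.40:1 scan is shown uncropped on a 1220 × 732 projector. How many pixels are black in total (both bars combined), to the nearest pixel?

2.40:1 (2.400) > 5:3 (1.667), so the scan fills the width.
Content height = 1220 / 2.400 ≈ 508.3333 px.
Black = 732 − 508.3333 = 223.6667 px.
That's 223.6667 × 1220 ≈ 272873 black pixels.

272873 pixels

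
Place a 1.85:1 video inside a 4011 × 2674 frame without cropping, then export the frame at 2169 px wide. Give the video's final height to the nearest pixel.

At 4011×2674 the video is width-limited, so height = 4011 / 1.850 ≈ 2168.11 px.
The frame scales by 2169/4011 = 0.5408; 2168.11 × 0.5408 ≈ 1172.43 px.

1172 px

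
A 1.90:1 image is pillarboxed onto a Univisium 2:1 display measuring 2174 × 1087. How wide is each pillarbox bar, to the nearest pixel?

1.90:1 is narrower than Univisium 2:1, so it spans the full height.
Content width = 1087 × 1.900 ≈ 2065.30 px.
Leftover width: 2174 − 2065.30 = 108.70 px → 54.35 each side.

54 px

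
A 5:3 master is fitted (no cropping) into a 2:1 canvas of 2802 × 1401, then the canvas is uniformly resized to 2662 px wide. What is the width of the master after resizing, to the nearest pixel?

In the 2802×1401 frame the master fills the height: width = 1401 × 5/3 ≈ 2335.00 px.
Scaling 2802 → 2662 is ×0.9500, so the width becomes 2335.00 × 0.9500 ≈ 2218.33 px.

2218 px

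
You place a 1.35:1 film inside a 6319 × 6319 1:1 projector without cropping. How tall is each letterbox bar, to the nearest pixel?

819 px

Since 1.350 > 1.000, the film is width-limited.
That makes the image 4680.74 px tall (6319 / 1.350).
6319 − 4680.74 = 1638.26 px of bars (819.13 each).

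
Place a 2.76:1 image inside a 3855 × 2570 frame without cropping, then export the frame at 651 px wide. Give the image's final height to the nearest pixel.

At 3855×2570 the image is width-limited, so height = 3855 / 2.760 ≈ 1396.74 px.
Resizing to 651 px wide multiplies everything by 0.1689: 1396.74 → 235.87 px.

236 px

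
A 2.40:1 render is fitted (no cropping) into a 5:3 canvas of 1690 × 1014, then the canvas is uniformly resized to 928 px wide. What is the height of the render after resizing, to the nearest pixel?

In the 1690×1014 frame the render fills the width: height = 1690 / 2.400 ≈ 704.17 px.
Resizing to 928 px wide multiplies everything by 0.5491: 704.17 → 386.67 px.

387 px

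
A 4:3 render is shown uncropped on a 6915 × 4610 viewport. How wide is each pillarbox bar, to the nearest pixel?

4:3 (1.333) < 3×2 (1.500), so the render fills the height.
The render is 4610 × 4/3 ≈ 6146.67 px wide.
Leftover width: 6915 − 6146.67 = 768.33 px → 384.17 each side.

384 px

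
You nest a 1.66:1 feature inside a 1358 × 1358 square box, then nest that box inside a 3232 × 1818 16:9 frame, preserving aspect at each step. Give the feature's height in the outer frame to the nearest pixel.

Inside the 1358×1358 canvas the feature is width-limited at 1358.00 × 818.07.
Second fit — the square canvas into 3232×1818 spans the height: 1818.00 × 1818.00 (×1.3387 from 1358×1358).
The feature scales with it: height 818.07 × 1.3387 ≈ 1095.18.

1095 px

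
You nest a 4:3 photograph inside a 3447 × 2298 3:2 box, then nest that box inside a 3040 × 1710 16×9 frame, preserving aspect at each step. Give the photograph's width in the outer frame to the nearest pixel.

4:3 in 3447×2298: fills the height, so the photograph is 3064.00 × 2298.00.
The 3:2 canvas is height-limited in 3040×1710, giving 2565.00 × 1710.00; scale factor 0.7441.
The photograph scales with it: width 3064.00 × 0.7441 ≈ 2280.00.

2280 px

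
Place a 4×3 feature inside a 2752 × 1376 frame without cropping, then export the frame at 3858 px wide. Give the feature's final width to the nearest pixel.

In the 2752×1376 frame the feature fills the height: width = 1376 × 4/3 ≈ 1834.67 px.
Scaling 2752 → 3858 is ×1.4019, so the width becomes 1834.67 × 1.4019 ≈ 2572.00 px.

2572 px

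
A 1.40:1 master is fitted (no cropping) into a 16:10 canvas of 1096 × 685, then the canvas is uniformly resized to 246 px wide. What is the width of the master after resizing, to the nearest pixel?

215 px

At 1096×685 the master is height-limited, so width = 685 × 1.400 ≈ 959.00 px.
The frame scales by 246/1096 = 0.2245; 959.00 × 0.2245 ≈ 215.25 px.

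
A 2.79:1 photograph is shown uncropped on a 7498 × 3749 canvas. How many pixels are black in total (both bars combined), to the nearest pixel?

7959463 pixels

2.79:1 is wider than 2:1, so it spans the full width.
Content height = 7498 / 2.790 ≈ 2687.4552 px.
Black = 3749 − 2687.4552 = 1061.5448 px.
Across the 7498-px span: 1061.5448 × 7498 ≈ 7959463 px.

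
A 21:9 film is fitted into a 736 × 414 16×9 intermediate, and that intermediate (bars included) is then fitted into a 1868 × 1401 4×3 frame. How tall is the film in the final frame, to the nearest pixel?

Inside the 736×414 canvas the film is width-limited at 736.00 × 315.43.
The 16×9 canvas is width-limited in 1868×1401, giving 1868.00 × 1050.75; scale factor 2.5380.
The film scales with it: height 315.43 × 2.5380 ≈ 800.57.

801 px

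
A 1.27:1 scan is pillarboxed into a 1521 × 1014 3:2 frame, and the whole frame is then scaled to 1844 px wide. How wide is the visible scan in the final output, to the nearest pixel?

1561 px

At 1521×1014 the scan is height-limited, so width = 1014 × 1.270 ≈ 1287.78 px.
Resizing to 1844 px wide multiplies everything by 1.2124: 1287.78 → 1561.25 px.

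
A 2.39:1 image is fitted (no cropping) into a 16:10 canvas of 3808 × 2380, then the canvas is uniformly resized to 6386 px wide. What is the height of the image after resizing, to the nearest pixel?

2672 px

At 3808×2380 the image is width-limited, so height = 3808 / 2.390 ≈ 1593.31 px.
Scaling 3808 → 6386 is ×1.6770, so the height becomes 1593.31 × 1.6770 ≈ 2671.97 px.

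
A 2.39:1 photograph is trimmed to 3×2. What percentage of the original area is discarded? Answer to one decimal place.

37.2%

Going from 2.39:1 to 3×2 means cutting width while keeping height.
Fraction kept = (1.500)/(2.390) ≈ 62.76%, so 37.24% is lost.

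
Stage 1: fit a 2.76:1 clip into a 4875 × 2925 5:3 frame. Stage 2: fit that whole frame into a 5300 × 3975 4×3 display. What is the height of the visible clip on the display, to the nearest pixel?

1920 px

First fit — 2.76:1 into 4875×2925 spans the width: 4875.00 × 1766.30.
5:3 in 5300×3975: fills the width, so the intermediate becomes 5300.00 × 3180.00 — a scale of ×1.0872.
Applying the same ×1.0872: 1766.30 → 1920.29.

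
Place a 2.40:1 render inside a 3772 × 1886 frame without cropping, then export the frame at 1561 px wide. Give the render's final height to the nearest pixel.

At 3772×1886 the render is width-limited, so height = 3772 / 2.400 ≈ 1571.67 px.
Scaling 3772 → 1561 is ×0.4138, so the height becomes 1571.67 × 0.4138 ≈ 650.42 px.

650 px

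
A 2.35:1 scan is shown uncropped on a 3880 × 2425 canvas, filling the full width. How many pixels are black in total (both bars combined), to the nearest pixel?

3002872 pixels

Content height = 3880 / 2.350 ≈ 1651.0638 px.
Black = 2425 − 1651.0638 = 773.9362 px.
That's 773.9362 × 3880 ≈ 3002872 black pixels.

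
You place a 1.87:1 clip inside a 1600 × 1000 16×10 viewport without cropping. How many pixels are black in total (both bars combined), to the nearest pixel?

Since 1.870 > 1.600, the clip is width-limited.
That makes the image 855.6150 px tall (1600 / 1.870).
Black = 1000 − 855.6150 = 144.3850 px.
Across the 1600-px span: 144.3850 × 1600 ≈ 231016 px.

231016 pixels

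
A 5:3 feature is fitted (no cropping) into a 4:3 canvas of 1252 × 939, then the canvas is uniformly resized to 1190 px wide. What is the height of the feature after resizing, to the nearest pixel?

714 px

Fitted into 1252×939, the feature spans the width; its height is 1252 × 3/5 ≈ 751.20 px.
Scaling 1252 → 1190 is ×0.9505, so the height becomes 751.20 × 0.9505 ≈ 714.00 px.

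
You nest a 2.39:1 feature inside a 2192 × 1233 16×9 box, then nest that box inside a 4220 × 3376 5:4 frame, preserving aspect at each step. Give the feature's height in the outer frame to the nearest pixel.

2.39:1 in 2192×1233: fills the width, so the feature is 2192.00 × 917.15.
Second fit — the 16×9 canvas into 4220×3376 spans the width: 4220.00 × 2373.75 (×1.9252 from 2192×1233).
So the feature's height is 917.15 × 1.9252 ≈ 1765.69.

1766 px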